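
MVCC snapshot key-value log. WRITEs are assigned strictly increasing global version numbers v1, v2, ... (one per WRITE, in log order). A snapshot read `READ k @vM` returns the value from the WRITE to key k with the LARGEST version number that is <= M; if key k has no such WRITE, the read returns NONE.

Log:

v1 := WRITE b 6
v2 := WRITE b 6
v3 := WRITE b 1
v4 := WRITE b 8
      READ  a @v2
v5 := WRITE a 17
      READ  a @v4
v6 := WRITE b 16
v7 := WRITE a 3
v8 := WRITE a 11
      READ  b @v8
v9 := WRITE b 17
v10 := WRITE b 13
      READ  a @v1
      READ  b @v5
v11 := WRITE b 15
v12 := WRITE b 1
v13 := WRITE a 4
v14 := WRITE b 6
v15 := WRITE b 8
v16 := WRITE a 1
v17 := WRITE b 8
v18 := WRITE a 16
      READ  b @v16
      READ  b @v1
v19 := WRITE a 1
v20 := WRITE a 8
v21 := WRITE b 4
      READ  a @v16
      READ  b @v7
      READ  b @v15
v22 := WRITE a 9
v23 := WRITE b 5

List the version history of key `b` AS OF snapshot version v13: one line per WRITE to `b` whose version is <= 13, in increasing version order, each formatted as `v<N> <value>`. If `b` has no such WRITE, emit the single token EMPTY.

Answer: v1 6
v2 6
v3 1
v4 8
v6 16
v9 17
v10 13
v11 15
v12 1

Derivation:
Scan writes for key=b with version <= 13:
  v1 WRITE b 6 -> keep
  v2 WRITE b 6 -> keep
  v3 WRITE b 1 -> keep
  v4 WRITE b 8 -> keep
  v5 WRITE a 17 -> skip
  v6 WRITE b 16 -> keep
  v7 WRITE a 3 -> skip
  v8 WRITE a 11 -> skip
  v9 WRITE b 17 -> keep
  v10 WRITE b 13 -> keep
  v11 WRITE b 15 -> keep
  v12 WRITE b 1 -> keep
  v13 WRITE a 4 -> skip
  v14 WRITE b 6 -> drop (> snap)
  v15 WRITE b 8 -> drop (> snap)
  v16 WRITE a 1 -> skip
  v17 WRITE b 8 -> drop (> snap)
  v18 WRITE a 16 -> skip
  v19 WRITE a 1 -> skip
  v20 WRITE a 8 -> skip
  v21 WRITE b 4 -> drop (> snap)
  v22 WRITE a 9 -> skip
  v23 WRITE b 5 -> drop (> snap)
Collected: [(1, 6), (2, 6), (3, 1), (4, 8), (6, 16), (9, 17), (10, 13), (11, 15), (12, 1)]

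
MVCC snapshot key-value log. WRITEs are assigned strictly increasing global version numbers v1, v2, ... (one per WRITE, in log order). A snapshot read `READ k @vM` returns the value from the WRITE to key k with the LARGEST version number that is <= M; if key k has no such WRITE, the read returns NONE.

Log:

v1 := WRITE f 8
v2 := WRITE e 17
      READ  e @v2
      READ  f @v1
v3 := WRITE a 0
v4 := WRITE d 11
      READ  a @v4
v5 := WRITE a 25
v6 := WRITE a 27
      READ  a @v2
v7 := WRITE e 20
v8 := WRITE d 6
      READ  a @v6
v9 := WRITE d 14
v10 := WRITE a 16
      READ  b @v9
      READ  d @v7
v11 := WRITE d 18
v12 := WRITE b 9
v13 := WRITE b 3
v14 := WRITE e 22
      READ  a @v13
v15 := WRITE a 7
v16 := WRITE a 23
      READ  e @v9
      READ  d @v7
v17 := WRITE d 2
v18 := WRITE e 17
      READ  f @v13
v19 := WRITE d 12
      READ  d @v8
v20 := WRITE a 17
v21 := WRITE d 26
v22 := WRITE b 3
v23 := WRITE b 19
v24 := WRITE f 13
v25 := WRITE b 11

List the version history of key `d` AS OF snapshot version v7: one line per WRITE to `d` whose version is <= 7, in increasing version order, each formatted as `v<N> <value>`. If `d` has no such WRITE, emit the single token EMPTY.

Answer: v4 11

Derivation:
Scan writes for key=d with version <= 7:
  v1 WRITE f 8 -> skip
  v2 WRITE e 17 -> skip
  v3 WRITE a 0 -> skip
  v4 WRITE d 11 -> keep
  v5 WRITE a 25 -> skip
  v6 WRITE a 27 -> skip
  v7 WRITE e 20 -> skip
  v8 WRITE d 6 -> drop (> snap)
  v9 WRITE d 14 -> drop (> snap)
  v10 WRITE a 16 -> skip
  v11 WRITE d 18 -> drop (> snap)
  v12 WRITE b 9 -> skip
  v13 WRITE b 3 -> skip
  v14 WRITE e 22 -> skip
  v15 WRITE a 7 -> skip
  v16 WRITE a 23 -> skip
  v17 WRITE d 2 -> drop (> snap)
  v18 WRITE e 17 -> skip
  v19 WRITE d 12 -> drop (> snap)
  v20 WRITE a 17 -> skip
  v21 WRITE d 26 -> drop (> snap)
  v22 WRITE b 3 -> skip
  v23 WRITE b 19 -> skip
  v24 WRITE f 13 -> skip
  v25 WRITE b 11 -> skip
Collected: [(4, 11)]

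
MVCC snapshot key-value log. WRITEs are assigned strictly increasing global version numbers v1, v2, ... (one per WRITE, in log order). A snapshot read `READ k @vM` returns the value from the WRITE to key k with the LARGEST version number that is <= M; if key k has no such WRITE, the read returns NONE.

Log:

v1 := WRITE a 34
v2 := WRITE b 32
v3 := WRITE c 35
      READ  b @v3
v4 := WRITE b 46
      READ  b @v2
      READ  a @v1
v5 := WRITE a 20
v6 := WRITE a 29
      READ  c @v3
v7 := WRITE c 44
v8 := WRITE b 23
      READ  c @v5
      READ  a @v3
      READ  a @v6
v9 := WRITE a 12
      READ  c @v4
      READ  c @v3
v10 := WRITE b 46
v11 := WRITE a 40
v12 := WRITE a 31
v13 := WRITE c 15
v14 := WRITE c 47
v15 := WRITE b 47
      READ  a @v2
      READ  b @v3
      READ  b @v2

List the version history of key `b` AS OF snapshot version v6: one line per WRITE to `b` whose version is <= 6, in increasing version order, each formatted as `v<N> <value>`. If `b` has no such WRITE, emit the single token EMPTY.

Scan writes for key=b with version <= 6:
  v1 WRITE a 34 -> skip
  v2 WRITE b 32 -> keep
  v3 WRITE c 35 -> skip
  v4 WRITE b 46 -> keep
  v5 WRITE a 20 -> skip
  v6 WRITE a 29 -> skip
  v7 WRITE c 44 -> skip
  v8 WRITE b 23 -> drop (> snap)
  v9 WRITE a 12 -> skip
  v10 WRITE b 46 -> drop (> snap)
  v11 WRITE a 40 -> skip
  v12 WRITE a 31 -> skip
  v13 WRITE c 15 -> skip
  v14 WRITE c 47 -> skip
  v15 WRITE b 47 -> drop (> snap)
Collected: [(2, 32), (4, 46)]

Answer: v2 32
v4 46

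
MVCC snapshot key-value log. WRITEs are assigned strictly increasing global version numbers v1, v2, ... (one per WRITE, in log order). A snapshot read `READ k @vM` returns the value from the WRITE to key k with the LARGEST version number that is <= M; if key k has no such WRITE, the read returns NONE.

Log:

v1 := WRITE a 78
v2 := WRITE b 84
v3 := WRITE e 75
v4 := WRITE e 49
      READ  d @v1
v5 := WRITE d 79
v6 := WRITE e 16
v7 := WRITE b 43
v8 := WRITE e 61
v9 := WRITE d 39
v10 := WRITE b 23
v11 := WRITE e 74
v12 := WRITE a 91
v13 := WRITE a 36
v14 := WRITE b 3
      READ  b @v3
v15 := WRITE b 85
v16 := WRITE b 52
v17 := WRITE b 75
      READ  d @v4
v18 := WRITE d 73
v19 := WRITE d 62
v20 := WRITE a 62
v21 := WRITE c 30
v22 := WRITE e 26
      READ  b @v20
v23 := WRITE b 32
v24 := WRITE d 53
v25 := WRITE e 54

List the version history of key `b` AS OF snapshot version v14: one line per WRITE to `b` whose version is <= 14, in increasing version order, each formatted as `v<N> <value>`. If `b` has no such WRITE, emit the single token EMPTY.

Scan writes for key=b with version <= 14:
  v1 WRITE a 78 -> skip
  v2 WRITE b 84 -> keep
  v3 WRITE e 75 -> skip
  v4 WRITE e 49 -> skip
  v5 WRITE d 79 -> skip
  v6 WRITE e 16 -> skip
  v7 WRITE b 43 -> keep
  v8 WRITE e 61 -> skip
  v9 WRITE d 39 -> skip
  v10 WRITE b 23 -> keep
  v11 WRITE e 74 -> skip
  v12 WRITE a 91 -> skip
  v13 WRITE a 36 -> skip
  v14 WRITE b 3 -> keep
  v15 WRITE b 85 -> drop (> snap)
  v16 WRITE b 52 -> drop (> snap)
  v17 WRITE b 75 -> drop (> snap)
  v18 WRITE d 73 -> skip
  v19 WRITE d 62 -> skip
  v20 WRITE a 62 -> skip
  v21 WRITE c 30 -> skip
  v22 WRITE e 26 -> skip
  v23 WRITE b 32 -> drop (> snap)
  v24 WRITE d 53 -> skip
  v25 WRITE e 54 -> skip
Collected: [(2, 84), (7, 43), (10, 23), (14, 3)]

Answer: v2 84
v7 43
v10 23
v14 3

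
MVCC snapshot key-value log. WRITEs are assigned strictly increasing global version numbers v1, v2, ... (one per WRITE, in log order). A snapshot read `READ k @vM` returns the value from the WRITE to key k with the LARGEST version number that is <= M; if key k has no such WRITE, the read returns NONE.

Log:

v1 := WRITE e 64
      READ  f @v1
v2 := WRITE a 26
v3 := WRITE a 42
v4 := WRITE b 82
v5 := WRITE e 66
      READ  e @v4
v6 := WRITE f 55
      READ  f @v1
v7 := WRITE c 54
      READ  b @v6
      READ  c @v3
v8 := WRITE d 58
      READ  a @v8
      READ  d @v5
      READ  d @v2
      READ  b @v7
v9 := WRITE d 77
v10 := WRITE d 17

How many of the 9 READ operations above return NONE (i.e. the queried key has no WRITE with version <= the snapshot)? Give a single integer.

Answer: 5

Derivation:
v1: WRITE e=64  (e history now [(1, 64)])
READ f @v1: history=[] -> no version <= 1 -> NONE
v2: WRITE a=26  (a history now [(2, 26)])
v3: WRITE a=42  (a history now [(2, 26), (3, 42)])
v4: WRITE b=82  (b history now [(4, 82)])
v5: WRITE e=66  (e history now [(1, 64), (5, 66)])
READ e @v4: history=[(1, 64), (5, 66)] -> pick v1 -> 64
v6: WRITE f=55  (f history now [(6, 55)])
READ f @v1: history=[(6, 55)] -> no version <= 1 -> NONE
v7: WRITE c=54  (c history now [(7, 54)])
READ b @v6: history=[(4, 82)] -> pick v4 -> 82
READ c @v3: history=[(7, 54)] -> no version <= 3 -> NONE
v8: WRITE d=58  (d history now [(8, 58)])
READ a @v8: history=[(2, 26), (3, 42)] -> pick v3 -> 42
READ d @v5: history=[(8, 58)] -> no version <= 5 -> NONE
READ d @v2: history=[(8, 58)] -> no version <= 2 -> NONE
READ b @v7: history=[(4, 82)] -> pick v4 -> 82
v9: WRITE d=77  (d history now [(8, 58), (9, 77)])
v10: WRITE d=17  (d history now [(8, 58), (9, 77), (10, 17)])
Read results in order: ['NONE', '64', 'NONE', '82', 'NONE', '42', 'NONE', 'NONE', '82']
NONE count = 5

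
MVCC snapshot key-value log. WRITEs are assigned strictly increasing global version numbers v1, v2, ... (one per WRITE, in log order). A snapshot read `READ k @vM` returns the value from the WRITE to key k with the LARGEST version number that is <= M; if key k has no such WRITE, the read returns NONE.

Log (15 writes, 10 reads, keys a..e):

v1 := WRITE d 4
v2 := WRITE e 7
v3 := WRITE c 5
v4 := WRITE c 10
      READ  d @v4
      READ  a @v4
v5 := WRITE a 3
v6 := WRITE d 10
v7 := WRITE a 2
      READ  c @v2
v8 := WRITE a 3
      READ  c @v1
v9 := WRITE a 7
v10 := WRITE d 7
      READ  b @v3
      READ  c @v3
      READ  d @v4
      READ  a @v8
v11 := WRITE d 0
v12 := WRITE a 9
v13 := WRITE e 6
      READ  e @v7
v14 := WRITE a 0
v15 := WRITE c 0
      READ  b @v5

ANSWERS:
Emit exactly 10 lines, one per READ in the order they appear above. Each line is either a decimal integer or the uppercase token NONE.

v1: WRITE d=4  (d history now [(1, 4)])
v2: WRITE e=7  (e history now [(2, 7)])
v3: WRITE c=5  (c history now [(3, 5)])
v4: WRITE c=10  (c history now [(3, 5), (4, 10)])
READ d @v4: history=[(1, 4)] -> pick v1 -> 4
READ a @v4: history=[] -> no version <= 4 -> NONE
v5: WRITE a=3  (a history now [(5, 3)])
v6: WRITE d=10  (d history now [(1, 4), (6, 10)])
v7: WRITE a=2  (a history now [(5, 3), (7, 2)])
READ c @v2: history=[(3, 5), (4, 10)] -> no version <= 2 -> NONE
v8: WRITE a=3  (a history now [(5, 3), (7, 2), (8, 3)])
READ c @v1: history=[(3, 5), (4, 10)] -> no version <= 1 -> NONE
v9: WRITE a=7  (a history now [(5, 3), (7, 2), (8, 3), (9, 7)])
v10: WRITE d=7  (d history now [(1, 4), (6, 10), (10, 7)])
READ b @v3: history=[] -> no version <= 3 -> NONE
READ c @v3: history=[(3, 5), (4, 10)] -> pick v3 -> 5
READ d @v4: history=[(1, 4), (6, 10), (10, 7)] -> pick v1 -> 4
READ a @v8: history=[(5, 3), (7, 2), (8, 3), (9, 7)] -> pick v8 -> 3
v11: WRITE d=0  (d history now [(1, 4), (6, 10), (10, 7), (11, 0)])
v12: WRITE a=9  (a history now [(5, 3), (7, 2), (8, 3), (9, 7), (12, 9)])
v13: WRITE e=6  (e history now [(2, 7), (13, 6)])
READ e @v7: history=[(2, 7), (13, 6)] -> pick v2 -> 7
v14: WRITE a=0  (a history now [(5, 3), (7, 2), (8, 3), (9, 7), (12, 9), (14, 0)])
v15: WRITE c=0  (c history now [(3, 5), (4, 10), (15, 0)])
READ b @v5: history=[] -> no version <= 5 -> NONE

Answer: 4
NONE
NONE
NONE
NONE
5
4
3
7
NONE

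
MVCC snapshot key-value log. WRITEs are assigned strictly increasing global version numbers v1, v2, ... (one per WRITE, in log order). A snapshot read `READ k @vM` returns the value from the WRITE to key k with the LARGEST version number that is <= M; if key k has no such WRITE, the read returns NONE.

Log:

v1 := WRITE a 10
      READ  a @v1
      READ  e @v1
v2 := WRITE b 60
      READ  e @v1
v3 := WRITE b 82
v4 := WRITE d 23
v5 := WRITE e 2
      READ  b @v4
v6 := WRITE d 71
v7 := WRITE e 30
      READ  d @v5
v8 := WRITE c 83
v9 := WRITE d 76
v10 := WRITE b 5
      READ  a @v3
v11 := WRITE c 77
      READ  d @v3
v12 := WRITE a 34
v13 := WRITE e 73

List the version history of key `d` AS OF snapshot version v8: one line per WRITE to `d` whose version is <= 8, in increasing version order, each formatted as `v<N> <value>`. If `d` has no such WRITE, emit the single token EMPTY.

Scan writes for key=d with version <= 8:
  v1 WRITE a 10 -> skip
  v2 WRITE b 60 -> skip
  v3 WRITE b 82 -> skip
  v4 WRITE d 23 -> keep
  v5 WRITE e 2 -> skip
  v6 WRITE d 71 -> keep
  v7 WRITE e 30 -> skip
  v8 WRITE c 83 -> skip
  v9 WRITE d 76 -> drop (> snap)
  v10 WRITE b 5 -> skip
  v11 WRITE c 77 -> skip
  v12 WRITE a 34 -> skip
  v13 WRITE e 73 -> skip
Collected: [(4, 23), (6, 71)]

Answer: v4 23
v6 71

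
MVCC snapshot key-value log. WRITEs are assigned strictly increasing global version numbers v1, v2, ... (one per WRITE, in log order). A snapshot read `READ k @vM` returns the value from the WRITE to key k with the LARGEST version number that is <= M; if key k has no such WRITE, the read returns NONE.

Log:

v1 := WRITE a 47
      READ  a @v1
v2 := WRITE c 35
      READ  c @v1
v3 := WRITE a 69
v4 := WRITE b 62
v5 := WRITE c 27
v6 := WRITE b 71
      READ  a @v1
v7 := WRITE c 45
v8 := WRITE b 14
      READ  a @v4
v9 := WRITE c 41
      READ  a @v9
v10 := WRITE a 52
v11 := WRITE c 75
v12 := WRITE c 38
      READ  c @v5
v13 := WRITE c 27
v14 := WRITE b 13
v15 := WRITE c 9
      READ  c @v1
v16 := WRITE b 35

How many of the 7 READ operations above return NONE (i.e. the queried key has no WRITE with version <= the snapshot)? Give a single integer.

v1: WRITE a=47  (a history now [(1, 47)])
READ a @v1: history=[(1, 47)] -> pick v1 -> 47
v2: WRITE c=35  (c history now [(2, 35)])
READ c @v1: history=[(2, 35)] -> no version <= 1 -> NONE
v3: WRITE a=69  (a history now [(1, 47), (3, 69)])
v4: WRITE b=62  (b history now [(4, 62)])
v5: WRITE c=27  (c history now [(2, 35), (5, 27)])
v6: WRITE b=71  (b history now [(4, 62), (6, 71)])
READ a @v1: history=[(1, 47), (3, 69)] -> pick v1 -> 47
v7: WRITE c=45  (c history now [(2, 35), (5, 27), (7, 45)])
v8: WRITE b=14  (b history now [(4, 62), (6, 71), (8, 14)])
READ a @v4: history=[(1, 47), (3, 69)] -> pick v3 -> 69
v9: WRITE c=41  (c history now [(2, 35), (5, 27), (7, 45), (9, 41)])
READ a @v9: history=[(1, 47), (3, 69)] -> pick v3 -> 69
v10: WRITE a=52  (a history now [(1, 47), (3, 69), (10, 52)])
v11: WRITE c=75  (c history now [(2, 35), (5, 27), (7, 45), (9, 41), (11, 75)])
v12: WRITE c=38  (c history now [(2, 35), (5, 27), (7, 45), (9, 41), (11, 75), (12, 38)])
READ c @v5: history=[(2, 35), (5, 27), (7, 45), (9, 41), (11, 75), (12, 38)] -> pick v5 -> 27
v13: WRITE c=27  (c history now [(2, 35), (5, 27), (7, 45), (9, 41), (11, 75), (12, 38), (13, 27)])
v14: WRITE b=13  (b history now [(4, 62), (6, 71), (8, 14), (14, 13)])
v15: WRITE c=9  (c history now [(2, 35), (5, 27), (7, 45), (9, 41), (11, 75), (12, 38), (13, 27), (15, 9)])
READ c @v1: history=[(2, 35), (5, 27), (7, 45), (9, 41), (11, 75), (12, 38), (13, 27), (15, 9)] -> no version <= 1 -> NONE
v16: WRITE b=35  (b history now [(4, 62), (6, 71), (8, 14), (14, 13), (16, 35)])
Read results in order: ['47', 'NONE', '47', '69', '69', '27', 'NONE']
NONE count = 2

Answer: 2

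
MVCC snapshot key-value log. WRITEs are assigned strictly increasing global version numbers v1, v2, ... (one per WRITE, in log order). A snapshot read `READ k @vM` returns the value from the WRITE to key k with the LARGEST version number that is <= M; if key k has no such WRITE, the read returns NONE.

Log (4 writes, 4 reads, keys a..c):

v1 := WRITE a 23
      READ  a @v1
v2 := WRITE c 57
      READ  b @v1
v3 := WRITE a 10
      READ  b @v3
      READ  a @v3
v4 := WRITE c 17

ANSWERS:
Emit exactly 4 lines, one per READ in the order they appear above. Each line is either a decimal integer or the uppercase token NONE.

Answer: 23
NONE
NONE
10

Derivation:
v1: WRITE a=23  (a history now [(1, 23)])
READ a @v1: history=[(1, 23)] -> pick v1 -> 23
v2: WRITE c=57  (c history now [(2, 57)])
READ b @v1: history=[] -> no version <= 1 -> NONE
v3: WRITE a=10  (a history now [(1, 23), (3, 10)])
READ b @v3: history=[] -> no version <= 3 -> NONE
READ a @v3: history=[(1, 23), (3, 10)] -> pick v3 -> 10
v4: WRITE c=17  (c history now [(2, 57), (4, 17)])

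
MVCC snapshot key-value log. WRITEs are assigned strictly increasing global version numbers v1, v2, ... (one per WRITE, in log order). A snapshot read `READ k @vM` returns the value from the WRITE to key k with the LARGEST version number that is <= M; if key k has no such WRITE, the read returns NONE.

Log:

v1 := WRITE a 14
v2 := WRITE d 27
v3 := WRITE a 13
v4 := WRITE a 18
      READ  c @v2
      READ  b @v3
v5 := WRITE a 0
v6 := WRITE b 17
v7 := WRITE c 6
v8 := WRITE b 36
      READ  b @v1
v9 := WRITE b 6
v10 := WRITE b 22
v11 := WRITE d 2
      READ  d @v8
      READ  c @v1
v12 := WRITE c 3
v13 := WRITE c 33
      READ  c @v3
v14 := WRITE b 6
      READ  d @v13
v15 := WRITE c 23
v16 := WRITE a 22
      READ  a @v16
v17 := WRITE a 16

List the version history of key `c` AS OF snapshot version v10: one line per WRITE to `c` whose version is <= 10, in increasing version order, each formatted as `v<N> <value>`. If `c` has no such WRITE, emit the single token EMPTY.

Answer: v7 6

Derivation:
Scan writes for key=c with version <= 10:
  v1 WRITE a 14 -> skip
  v2 WRITE d 27 -> skip
  v3 WRITE a 13 -> skip
  v4 WRITE a 18 -> skip
  v5 WRITE a 0 -> skip
  v6 WRITE b 17 -> skip
  v7 WRITE c 6 -> keep
  v8 WRITE b 36 -> skip
  v9 WRITE b 6 -> skip
  v10 WRITE b 22 -> skip
  v11 WRITE d 2 -> skip
  v12 WRITE c 3 -> drop (> snap)
  v13 WRITE c 33 -> drop (> snap)
  v14 WRITE b 6 -> skip
  v15 WRITE c 23 -> drop (> snap)
  v16 WRITE a 22 -> skip
  v17 WRITE a 16 -> skip
Collected: [(7, 6)]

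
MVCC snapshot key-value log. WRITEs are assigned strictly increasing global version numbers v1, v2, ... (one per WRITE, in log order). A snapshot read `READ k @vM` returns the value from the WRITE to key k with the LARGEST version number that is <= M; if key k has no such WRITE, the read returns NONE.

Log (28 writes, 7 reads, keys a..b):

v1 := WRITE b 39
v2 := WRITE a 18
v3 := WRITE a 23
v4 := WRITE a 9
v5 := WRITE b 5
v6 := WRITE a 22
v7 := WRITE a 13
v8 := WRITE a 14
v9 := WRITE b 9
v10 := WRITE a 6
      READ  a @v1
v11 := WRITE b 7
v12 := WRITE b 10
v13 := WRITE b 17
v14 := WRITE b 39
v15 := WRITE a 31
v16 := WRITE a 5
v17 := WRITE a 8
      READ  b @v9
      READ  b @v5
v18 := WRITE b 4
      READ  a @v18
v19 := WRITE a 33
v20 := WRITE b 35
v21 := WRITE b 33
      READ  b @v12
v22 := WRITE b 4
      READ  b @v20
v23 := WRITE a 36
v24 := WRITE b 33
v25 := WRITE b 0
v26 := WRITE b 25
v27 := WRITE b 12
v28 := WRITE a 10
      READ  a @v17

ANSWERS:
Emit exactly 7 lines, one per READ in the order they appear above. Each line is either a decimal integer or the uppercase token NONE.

v1: WRITE b=39  (b history now [(1, 39)])
v2: WRITE a=18  (a history now [(2, 18)])
v3: WRITE a=23  (a history now [(2, 18), (3, 23)])
v4: WRITE a=9  (a history now [(2, 18), (3, 23), (4, 9)])
v5: WRITE b=5  (b history now [(1, 39), (5, 5)])
v6: WRITE a=22  (a history now [(2, 18), (3, 23), (4, 9), (6, 22)])
v7: WRITE a=13  (a history now [(2, 18), (3, 23), (4, 9), (6, 22), (7, 13)])
v8: WRITE a=14  (a history now [(2, 18), (3, 23), (4, 9), (6, 22), (7, 13), (8, 14)])
v9: WRITE b=9  (b history now [(1, 39), (5, 5), (9, 9)])
v10: WRITE a=6  (a history now [(2, 18), (3, 23), (4, 9), (6, 22), (7, 13), (8, 14), (10, 6)])
READ a @v1: history=[(2, 18), (3, 23), (4, 9), (6, 22), (7, 13), (8, 14), (10, 6)] -> no version <= 1 -> NONE
v11: WRITE b=7  (b history now [(1, 39), (5, 5), (9, 9), (11, 7)])
v12: WRITE b=10  (b history now [(1, 39), (5, 5), (9, 9), (11, 7), (12, 10)])
v13: WRITE b=17  (b history now [(1, 39), (5, 5), (9, 9), (11, 7), (12, 10), (13, 17)])
v14: WRITE b=39  (b history now [(1, 39), (5, 5), (9, 9), (11, 7), (12, 10), (13, 17), (14, 39)])
v15: WRITE a=31  (a history now [(2, 18), (3, 23), (4, 9), (6, 22), (7, 13), (8, 14), (10, 6), (15, 31)])
v16: WRITE a=5  (a history now [(2, 18), (3, 23), (4, 9), (6, 22), (7, 13), (8, 14), (10, 6), (15, 31), (16, 5)])
v17: WRITE a=8  (a history now [(2, 18), (3, 23), (4, 9), (6, 22), (7, 13), (8, 14), (10, 6), (15, 31), (16, 5), (17, 8)])
READ b @v9: history=[(1, 39), (5, 5), (9, 9), (11, 7), (12, 10), (13, 17), (14, 39)] -> pick v9 -> 9
READ b @v5: history=[(1, 39), (5, 5), (9, 9), (11, 7), (12, 10), (13, 17), (14, 39)] -> pick v5 -> 5
v18: WRITE b=4  (b history now [(1, 39), (5, 5), (9, 9), (11, 7), (12, 10), (13, 17), (14, 39), (18, 4)])
READ a @v18: history=[(2, 18), (3, 23), (4, 9), (6, 22), (7, 13), (8, 14), (10, 6), (15, 31), (16, 5), (17, 8)] -> pick v17 -> 8
v19: WRITE a=33  (a history now [(2, 18), (3, 23), (4, 9), (6, 22), (7, 13), (8, 14), (10, 6), (15, 31), (16, 5), (17, 8), (19, 33)])
v20: WRITE b=35  (b history now [(1, 39), (5, 5), (9, 9), (11, 7), (12, 10), (13, 17), (14, 39), (18, 4), (20, 35)])
v21: WRITE b=33  (b history now [(1, 39), (5, 5), (9, 9), (11, 7), (12, 10), (13, 17), (14, 39), (18, 4), (20, 35), (21, 33)])
READ b @v12: history=[(1, 39), (5, 5), (9, 9), (11, 7), (12, 10), (13, 17), (14, 39), (18, 4), (20, 35), (21, 33)] -> pick v12 -> 10
v22: WRITE b=4  (b history now [(1, 39), (5, 5), (9, 9), (11, 7), (12, 10), (13, 17), (14, 39), (18, 4), (20, 35), (21, 33), (22, 4)])
READ b @v20: history=[(1, 39), (5, 5), (9, 9), (11, 7), (12, 10), (13, 17), (14, 39), (18, 4), (20, 35), (21, 33), (22, 4)] -> pick v20 -> 35
v23: WRITE a=36  (a history now [(2, 18), (3, 23), (4, 9), (6, 22), (7, 13), (8, 14), (10, 6), (15, 31), (16, 5), (17, 8), (19, 33), (23, 36)])
v24: WRITE b=33  (b history now [(1, 39), (5, 5), (9, 9), (11, 7), (12, 10), (13, 17), (14, 39), (18, 4), (20, 35), (21, 33), (22, 4), (24, 33)])
v25: WRITE b=0  (b history now [(1, 39), (5, 5), (9, 9), (11, 7), (12, 10), (13, 17), (14, 39), (18, 4), (20, 35), (21, 33), (22, 4), (24, 33), (25, 0)])
v26: WRITE b=25  (b history now [(1, 39), (5, 5), (9, 9), (11, 7), (12, 10), (13, 17), (14, 39), (18, 4), (20, 35), (21, 33), (22, 4), (24, 33), (25, 0), (26, 25)])
v27: WRITE b=12  (b history now [(1, 39), (5, 5), (9, 9), (11, 7), (12, 10), (13, 17), (14, 39), (18, 4), (20, 35), (21, 33), (22, 4), (24, 33), (25, 0), (26, 25), (27, 12)])
v28: WRITE a=10  (a history now [(2, 18), (3, 23), (4, 9), (6, 22), (7, 13), (8, 14), (10, 6), (15, 31), (16, 5), (17, 8), (19, 33), (23, 36), (28, 10)])
READ a @v17: history=[(2, 18), (3, 23), (4, 9), (6, 22), (7, 13), (8, 14), (10, 6), (15, 31), (16, 5), (17, 8), (19, 33), (23, 36), (28, 10)] -> pick v17 -> 8

Answer: NONE
9
5
8
10
35
8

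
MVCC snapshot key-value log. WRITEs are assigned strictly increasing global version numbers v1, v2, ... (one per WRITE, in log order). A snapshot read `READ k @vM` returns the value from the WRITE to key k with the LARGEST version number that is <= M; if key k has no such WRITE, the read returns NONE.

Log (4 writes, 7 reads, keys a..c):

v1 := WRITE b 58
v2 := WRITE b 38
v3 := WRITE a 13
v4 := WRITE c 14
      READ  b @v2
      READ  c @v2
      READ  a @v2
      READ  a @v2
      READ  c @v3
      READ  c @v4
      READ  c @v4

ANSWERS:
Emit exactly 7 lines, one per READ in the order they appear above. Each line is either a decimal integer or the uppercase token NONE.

v1: WRITE b=58  (b history now [(1, 58)])
v2: WRITE b=38  (b history now [(1, 58), (2, 38)])
v3: WRITE a=13  (a history now [(3, 13)])
v4: WRITE c=14  (c history now [(4, 14)])
READ b @v2: history=[(1, 58), (2, 38)] -> pick v2 -> 38
READ c @v2: history=[(4, 14)] -> no version <= 2 -> NONE
READ a @v2: history=[(3, 13)] -> no version <= 2 -> NONE
READ a @v2: history=[(3, 13)] -> no version <= 2 -> NONE
READ c @v3: history=[(4, 14)] -> no version <= 3 -> NONE
READ c @v4: history=[(4, 14)] -> pick v4 -> 14
READ c @v4: history=[(4, 14)] -> pick v4 -> 14

Answer: 38
NONE
NONE
NONE
NONE
14
14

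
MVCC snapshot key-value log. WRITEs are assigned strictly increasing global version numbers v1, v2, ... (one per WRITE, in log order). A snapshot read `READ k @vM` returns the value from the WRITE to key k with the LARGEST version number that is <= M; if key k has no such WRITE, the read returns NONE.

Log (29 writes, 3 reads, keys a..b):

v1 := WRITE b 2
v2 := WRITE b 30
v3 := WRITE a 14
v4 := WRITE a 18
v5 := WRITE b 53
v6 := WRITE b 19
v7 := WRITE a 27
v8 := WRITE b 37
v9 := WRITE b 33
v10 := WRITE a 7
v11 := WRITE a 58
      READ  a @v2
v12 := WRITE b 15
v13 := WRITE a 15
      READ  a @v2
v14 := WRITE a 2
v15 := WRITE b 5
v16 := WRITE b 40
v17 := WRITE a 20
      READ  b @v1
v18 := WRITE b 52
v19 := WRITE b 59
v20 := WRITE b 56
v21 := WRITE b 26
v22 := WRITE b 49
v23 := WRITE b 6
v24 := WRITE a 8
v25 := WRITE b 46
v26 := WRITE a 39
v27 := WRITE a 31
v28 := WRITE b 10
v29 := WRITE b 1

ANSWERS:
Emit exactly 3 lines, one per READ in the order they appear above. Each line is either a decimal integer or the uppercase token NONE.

Answer: NONE
NONE
2

Derivation:
v1: WRITE b=2  (b history now [(1, 2)])
v2: WRITE b=30  (b history now [(1, 2), (2, 30)])
v3: WRITE a=14  (a history now [(3, 14)])
v4: WRITE a=18  (a history now [(3, 14), (4, 18)])
v5: WRITE b=53  (b history now [(1, 2), (2, 30), (5, 53)])
v6: WRITE b=19  (b history now [(1, 2), (2, 30), (5, 53), (6, 19)])
v7: WRITE a=27  (a history now [(3, 14), (4, 18), (7, 27)])
v8: WRITE b=37  (b history now [(1, 2), (2, 30), (5, 53), (6, 19), (8, 37)])
v9: WRITE b=33  (b history now [(1, 2), (2, 30), (5, 53), (6, 19), (8, 37), (9, 33)])
v10: WRITE a=7  (a history now [(3, 14), (4, 18), (7, 27), (10, 7)])
v11: WRITE a=58  (a history now [(3, 14), (4, 18), (7, 27), (10, 7), (11, 58)])
READ a @v2: history=[(3, 14), (4, 18), (7, 27), (10, 7), (11, 58)] -> no version <= 2 -> NONE
v12: WRITE b=15  (b history now [(1, 2), (2, 30), (5, 53), (6, 19), (8, 37), (9, 33), (12, 15)])
v13: WRITE a=15  (a history now [(3, 14), (4, 18), (7, 27), (10, 7), (11, 58), (13, 15)])
READ a @v2: history=[(3, 14), (4, 18), (7, 27), (10, 7), (11, 58), (13, 15)] -> no version <= 2 -> NONE
v14: WRITE a=2  (a history now [(3, 14), (4, 18), (7, 27), (10, 7), (11, 58), (13, 15), (14, 2)])
v15: WRITE b=5  (b history now [(1, 2), (2, 30), (5, 53), (6, 19), (8, 37), (9, 33), (12, 15), (15, 5)])
v16: WRITE b=40  (b history now [(1, 2), (2, 30), (5, 53), (6, 19), (8, 37), (9, 33), (12, 15), (15, 5), (16, 40)])
v17: WRITE a=20  (a history now [(3, 14), (4, 18), (7, 27), (10, 7), (11, 58), (13, 15), (14, 2), (17, 20)])
READ b @v1: history=[(1, 2), (2, 30), (5, 53), (6, 19), (8, 37), (9, 33), (12, 15), (15, 5), (16, 40)] -> pick v1 -> 2
v18: WRITE b=52  (b history now [(1, 2), (2, 30), (5, 53), (6, 19), (8, 37), (9, 33), (12, 15), (15, 5), (16, 40), (18, 52)])
v19: WRITE b=59  (b history now [(1, 2), (2, 30), (5, 53), (6, 19), (8, 37), (9, 33), (12, 15), (15, 5), (16, 40), (18, 52), (19, 59)])
v20: WRITE b=56  (b history now [(1, 2), (2, 30), (5, 53), (6, 19), (8, 37), (9, 33), (12, 15), (15, 5), (16, 40), (18, 52), (19, 59), (20, 56)])
v21: WRITE b=26  (b history now [(1, 2), (2, 30), (5, 53), (6, 19), (8, 37), (9, 33), (12, 15), (15, 5), (16, 40), (18, 52), (19, 59), (20, 56), (21, 26)])
v22: WRITE b=49  (b history now [(1, 2), (2, 30), (5, 53), (6, 19), (8, 37), (9, 33), (12, 15), (15, 5), (16, 40), (18, 52), (19, 59), (20, 56), (21, 26), (22, 49)])
v23: WRITE b=6  (b history now [(1, 2), (2, 30), (5, 53), (6, 19), (8, 37), (9, 33), (12, 15), (15, 5), (16, 40), (18, 52), (19, 59), (20, 56), (21, 26), (22, 49), (23, 6)])
v24: WRITE a=8  (a history now [(3, 14), (4, 18), (7, 27), (10, 7), (11, 58), (13, 15), (14, 2), (17, 20), (24, 8)])
v25: WRITE b=46  (b history now [(1, 2), (2, 30), (5, 53), (6, 19), (8, 37), (9, 33), (12, 15), (15, 5), (16, 40), (18, 52), (19, 59), (20, 56), (21, 26), (22, 49), (23, 6), (25, 46)])
v26: WRITE a=39  (a history now [(3, 14), (4, 18), (7, 27), (10, 7), (11, 58), (13, 15), (14, 2), (17, 20), (24, 8), (26, 39)])
v27: WRITE a=31  (a history now [(3, 14), (4, 18), (7, 27), (10, 7), (11, 58), (13, 15), (14, 2), (17, 20), (24, 8), (26, 39), (27, 31)])
v28: WRITE b=10  (b history now [(1, 2), (2, 30), (5, 53), (6, 19), (8, 37), (9, 33), (12, 15), (15, 5), (16, 40), (18, 52), (19, 59), (20, 56), (21, 26), (22, 49), (23, 6), (25, 46), (28, 10)])
v29: WRITE b=1  (b history now [(1, 2), (2, 30), (5, 53), (6, 19), (8, 37), (9, 33), (12, 15), (15, 5), (16, 40), (18, 52), (19, 59), (20, 56), (21, 26), (22, 49), (23, 6), (25, 46), (28, 10), (29, 1)])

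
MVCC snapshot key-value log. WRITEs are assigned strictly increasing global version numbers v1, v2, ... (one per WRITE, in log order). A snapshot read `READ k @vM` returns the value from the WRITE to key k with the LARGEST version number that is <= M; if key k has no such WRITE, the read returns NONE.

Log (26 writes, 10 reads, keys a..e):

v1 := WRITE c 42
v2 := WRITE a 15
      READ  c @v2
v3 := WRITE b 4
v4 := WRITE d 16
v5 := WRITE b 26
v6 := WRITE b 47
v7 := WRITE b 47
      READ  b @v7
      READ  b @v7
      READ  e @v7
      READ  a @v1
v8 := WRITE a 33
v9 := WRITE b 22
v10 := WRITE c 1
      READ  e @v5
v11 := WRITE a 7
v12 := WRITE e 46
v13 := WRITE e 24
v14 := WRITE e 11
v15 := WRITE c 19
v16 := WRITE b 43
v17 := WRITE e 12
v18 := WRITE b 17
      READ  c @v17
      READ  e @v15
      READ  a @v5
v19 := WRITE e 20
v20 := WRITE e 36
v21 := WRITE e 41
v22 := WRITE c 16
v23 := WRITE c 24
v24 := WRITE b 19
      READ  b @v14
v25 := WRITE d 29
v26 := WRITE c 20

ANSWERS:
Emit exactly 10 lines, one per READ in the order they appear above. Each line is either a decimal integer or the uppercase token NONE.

v1: WRITE c=42  (c history now [(1, 42)])
v2: WRITE a=15  (a history now [(2, 15)])
READ c @v2: history=[(1, 42)] -> pick v1 -> 42
v3: WRITE b=4  (b history now [(3, 4)])
v4: WRITE d=16  (d history now [(4, 16)])
v5: WRITE b=26  (b history now [(3, 4), (5, 26)])
v6: WRITE b=47  (b history now [(3, 4), (5, 26), (6, 47)])
v7: WRITE b=47  (b history now [(3, 4), (5, 26), (6, 47), (7, 47)])
READ b @v7: history=[(3, 4), (5, 26), (6, 47), (7, 47)] -> pick v7 -> 47
READ b @v7: history=[(3, 4), (5, 26), (6, 47), (7, 47)] -> pick v7 -> 47
READ e @v7: history=[] -> no version <= 7 -> NONE
READ a @v1: history=[(2, 15)] -> no version <= 1 -> NONE
v8: WRITE a=33  (a history now [(2, 15), (8, 33)])
v9: WRITE b=22  (b history now [(3, 4), (5, 26), (6, 47), (7, 47), (9, 22)])
v10: WRITE c=1  (c history now [(1, 42), (10, 1)])
READ e @v5: history=[] -> no version <= 5 -> NONE
v11: WRITE a=7  (a history now [(2, 15), (8, 33), (11, 7)])
v12: WRITE e=46  (e history now [(12, 46)])
v13: WRITE e=24  (e history now [(12, 46), (13, 24)])
v14: WRITE e=11  (e history now [(12, 46), (13, 24), (14, 11)])
v15: WRITE c=19  (c history now [(1, 42), (10, 1), (15, 19)])
v16: WRITE b=43  (b history now [(3, 4), (5, 26), (6, 47), (7, 47), (9, 22), (16, 43)])
v17: WRITE e=12  (e history now [(12, 46), (13, 24), (14, 11), (17, 12)])
v18: WRITE b=17  (b history now [(3, 4), (5, 26), (6, 47), (7, 47), (9, 22), (16, 43), (18, 17)])
READ c @v17: history=[(1, 42), (10, 1), (15, 19)] -> pick v15 -> 19
READ e @v15: history=[(12, 46), (13, 24), (14, 11), (17, 12)] -> pick v14 -> 11
READ a @v5: history=[(2, 15), (8, 33), (11, 7)] -> pick v2 -> 15
v19: WRITE e=20  (e history now [(12, 46), (13, 24), (14, 11), (17, 12), (19, 20)])
v20: WRITE e=36  (e history now [(12, 46), (13, 24), (14, 11), (17, 12), (19, 20), (20, 36)])
v21: WRITE e=41  (e history now [(12, 46), (13, 24), (14, 11), (17, 12), (19, 20), (20, 36), (21, 41)])
v22: WRITE c=16  (c history now [(1, 42), (10, 1), (15, 19), (22, 16)])
v23: WRITE c=24  (c history now [(1, 42), (10, 1), (15, 19), (22, 16), (23, 24)])
v24: WRITE b=19  (b history now [(3, 4), (5, 26), (6, 47), (7, 47), (9, 22), (16, 43), (18, 17), (24, 19)])
READ b @v14: history=[(3, 4), (5, 26), (6, 47), (7, 47), (9, 22), (16, 43), (18, 17), (24, 19)] -> pick v9 -> 22
v25: WRITE d=29  (d history now [(4, 16), (25, 29)])
v26: WRITE c=20  (c history now [(1, 42), (10, 1), (15, 19), (22, 16), (23, 24), (26, 20)])

Answer: 42
47
47
NONE
NONE
NONE
19
11
15
22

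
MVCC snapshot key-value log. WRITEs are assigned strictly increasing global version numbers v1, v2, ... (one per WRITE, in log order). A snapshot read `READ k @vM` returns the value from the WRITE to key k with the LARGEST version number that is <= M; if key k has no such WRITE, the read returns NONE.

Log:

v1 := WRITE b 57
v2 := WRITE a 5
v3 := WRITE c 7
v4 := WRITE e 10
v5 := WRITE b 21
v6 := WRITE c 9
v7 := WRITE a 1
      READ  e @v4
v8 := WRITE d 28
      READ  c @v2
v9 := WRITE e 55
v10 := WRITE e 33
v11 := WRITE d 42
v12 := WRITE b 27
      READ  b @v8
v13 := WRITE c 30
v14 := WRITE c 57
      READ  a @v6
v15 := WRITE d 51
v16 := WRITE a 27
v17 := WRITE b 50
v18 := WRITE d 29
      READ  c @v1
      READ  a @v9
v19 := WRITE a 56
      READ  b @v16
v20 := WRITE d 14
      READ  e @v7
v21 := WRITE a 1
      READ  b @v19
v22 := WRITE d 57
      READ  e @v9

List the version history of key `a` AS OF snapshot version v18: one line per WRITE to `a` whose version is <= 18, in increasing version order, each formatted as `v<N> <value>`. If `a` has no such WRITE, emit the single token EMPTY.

Answer: v2 5
v7 1
v16 27

Derivation:
Scan writes for key=a with version <= 18:
  v1 WRITE b 57 -> skip
  v2 WRITE a 5 -> keep
  v3 WRITE c 7 -> skip
  v4 WRITE e 10 -> skip
  v5 WRITE b 21 -> skip
  v6 WRITE c 9 -> skip
  v7 WRITE a 1 -> keep
  v8 WRITE d 28 -> skip
  v9 WRITE e 55 -> skip
  v10 WRITE e 33 -> skip
  v11 WRITE d 42 -> skip
  v12 WRITE b 27 -> skip
  v13 WRITE c 30 -> skip
  v14 WRITE c 57 -> skip
  v15 WRITE d 51 -> skip
  v16 WRITE a 27 -> keep
  v17 WRITE b 50 -> skip
  v18 WRITE d 29 -> skip
  v19 WRITE a 56 -> drop (> snap)
  v20 WRITE d 14 -> skip
  v21 WRITE a 1 -> drop (> snap)
  v22 WRITE d 57 -> skip
Collected: [(2, 5), (7, 1), (16, 27)]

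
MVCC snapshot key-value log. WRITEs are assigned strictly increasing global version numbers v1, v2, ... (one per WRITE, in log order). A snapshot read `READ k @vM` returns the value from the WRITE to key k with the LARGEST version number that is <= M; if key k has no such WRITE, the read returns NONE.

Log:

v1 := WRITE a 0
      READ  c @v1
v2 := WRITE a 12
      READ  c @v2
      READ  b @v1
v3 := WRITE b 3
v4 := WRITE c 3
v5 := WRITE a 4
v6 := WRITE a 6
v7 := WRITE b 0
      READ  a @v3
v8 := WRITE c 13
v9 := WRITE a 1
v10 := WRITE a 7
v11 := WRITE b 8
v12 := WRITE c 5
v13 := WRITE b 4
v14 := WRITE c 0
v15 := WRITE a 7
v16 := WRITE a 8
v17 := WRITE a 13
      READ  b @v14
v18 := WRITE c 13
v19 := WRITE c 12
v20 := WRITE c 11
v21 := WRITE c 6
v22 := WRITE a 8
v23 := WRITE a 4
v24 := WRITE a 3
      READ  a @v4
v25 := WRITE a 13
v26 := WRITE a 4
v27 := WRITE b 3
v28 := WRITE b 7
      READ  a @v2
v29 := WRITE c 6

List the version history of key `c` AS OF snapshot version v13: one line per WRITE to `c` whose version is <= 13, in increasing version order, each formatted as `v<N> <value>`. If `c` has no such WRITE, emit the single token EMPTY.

Scan writes for key=c with version <= 13:
  v1 WRITE a 0 -> skip
  v2 WRITE a 12 -> skip
  v3 WRITE b 3 -> skip
  v4 WRITE c 3 -> keep
  v5 WRITE a 4 -> skip
  v6 WRITE a 6 -> skip
  v7 WRITE b 0 -> skip
  v8 WRITE c 13 -> keep
  v9 WRITE a 1 -> skip
  v10 WRITE a 7 -> skip
  v11 WRITE b 8 -> skip
  v12 WRITE c 5 -> keep
  v13 WRITE b 4 -> skip
  v14 WRITE c 0 -> drop (> snap)
  v15 WRITE a 7 -> skip
  v16 WRITE a 8 -> skip
  v17 WRITE a 13 -> skip
  v18 WRITE c 13 -> drop (> snap)
  v19 WRITE c 12 -> drop (> snap)
  v20 WRITE c 11 -> drop (> snap)
  v21 WRITE c 6 -> drop (> snap)
  v22 WRITE a 8 -> skip
  v23 WRITE a 4 -> skip
  v24 WRITE a 3 -> skip
  v25 WRITE a 13 -> skip
  v26 WRITE a 4 -> skip
  v27 WRITE b 3 -> skip
  v28 WRITE b 7 -> skip
  v29 WRITE c 6 -> drop (> snap)
Collected: [(4, 3), (8, 13), (12, 5)]

Answer: v4 3
v8 13
v12 5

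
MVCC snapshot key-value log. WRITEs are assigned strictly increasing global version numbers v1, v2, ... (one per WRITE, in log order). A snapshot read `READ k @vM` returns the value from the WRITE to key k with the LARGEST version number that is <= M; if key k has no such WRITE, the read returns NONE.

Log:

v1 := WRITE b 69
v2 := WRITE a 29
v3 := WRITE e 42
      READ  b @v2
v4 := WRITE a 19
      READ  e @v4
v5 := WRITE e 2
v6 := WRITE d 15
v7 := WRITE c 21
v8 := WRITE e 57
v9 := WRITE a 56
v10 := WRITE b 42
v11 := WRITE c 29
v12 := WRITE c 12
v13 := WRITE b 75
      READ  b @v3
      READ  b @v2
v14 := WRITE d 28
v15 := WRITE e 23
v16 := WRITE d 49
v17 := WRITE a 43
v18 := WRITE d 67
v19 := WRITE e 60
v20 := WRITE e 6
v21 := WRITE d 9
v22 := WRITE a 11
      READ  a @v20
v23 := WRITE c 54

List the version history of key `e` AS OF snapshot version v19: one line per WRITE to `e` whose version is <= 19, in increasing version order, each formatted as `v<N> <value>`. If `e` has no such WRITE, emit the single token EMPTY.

Scan writes for key=e with version <= 19:
  v1 WRITE b 69 -> skip
  v2 WRITE a 29 -> skip
  v3 WRITE e 42 -> keep
  v4 WRITE a 19 -> skip
  v5 WRITE e 2 -> keep
  v6 WRITE d 15 -> skip
  v7 WRITE c 21 -> skip
  v8 WRITE e 57 -> keep
  v9 WRITE a 56 -> skip
  v10 WRITE b 42 -> skip
  v11 WRITE c 29 -> skip
  v12 WRITE c 12 -> skip
  v13 WRITE b 75 -> skip
  v14 WRITE d 28 -> skip
  v15 WRITE e 23 -> keep
  v16 WRITE d 49 -> skip
  v17 WRITE a 43 -> skip
  v18 WRITE d 67 -> skip
  v19 WRITE e 60 -> keep
  v20 WRITE e 6 -> drop (> snap)
  v21 WRITE d 9 -> skip
  v22 WRITE a 11 -> skip
  v23 WRITE c 54 -> skip
Collected: [(3, 42), (5, 2), (8, 57), (15, 23), (19, 60)]

Answer: v3 42
v5 2
v8 57
v15 23
v19 60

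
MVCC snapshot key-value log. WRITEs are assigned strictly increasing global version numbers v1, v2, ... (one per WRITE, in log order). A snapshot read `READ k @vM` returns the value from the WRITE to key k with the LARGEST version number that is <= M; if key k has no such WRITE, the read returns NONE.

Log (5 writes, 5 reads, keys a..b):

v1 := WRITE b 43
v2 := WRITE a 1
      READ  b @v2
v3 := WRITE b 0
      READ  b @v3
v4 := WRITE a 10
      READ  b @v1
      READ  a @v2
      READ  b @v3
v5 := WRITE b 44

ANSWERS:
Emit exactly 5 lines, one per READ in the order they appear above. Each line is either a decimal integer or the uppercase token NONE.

Answer: 43
0
43
1
0

Derivation:
v1: WRITE b=43  (b history now [(1, 43)])
v2: WRITE a=1  (a history now [(2, 1)])
READ b @v2: history=[(1, 43)] -> pick v1 -> 43
v3: WRITE b=0  (b history now [(1, 43), (3, 0)])
READ b @v3: history=[(1, 43), (3, 0)] -> pick v3 -> 0
v4: WRITE a=10  (a history now [(2, 1), (4, 10)])
READ b @v1: history=[(1, 43), (3, 0)] -> pick v1 -> 43
READ a @v2: history=[(2, 1), (4, 10)] -> pick v2 -> 1
READ b @v3: history=[(1, 43), (3, 0)] -> pick v3 -> 0
v5: WRITE b=44  (b history now [(1, 43), (3, 0), (5, 44)])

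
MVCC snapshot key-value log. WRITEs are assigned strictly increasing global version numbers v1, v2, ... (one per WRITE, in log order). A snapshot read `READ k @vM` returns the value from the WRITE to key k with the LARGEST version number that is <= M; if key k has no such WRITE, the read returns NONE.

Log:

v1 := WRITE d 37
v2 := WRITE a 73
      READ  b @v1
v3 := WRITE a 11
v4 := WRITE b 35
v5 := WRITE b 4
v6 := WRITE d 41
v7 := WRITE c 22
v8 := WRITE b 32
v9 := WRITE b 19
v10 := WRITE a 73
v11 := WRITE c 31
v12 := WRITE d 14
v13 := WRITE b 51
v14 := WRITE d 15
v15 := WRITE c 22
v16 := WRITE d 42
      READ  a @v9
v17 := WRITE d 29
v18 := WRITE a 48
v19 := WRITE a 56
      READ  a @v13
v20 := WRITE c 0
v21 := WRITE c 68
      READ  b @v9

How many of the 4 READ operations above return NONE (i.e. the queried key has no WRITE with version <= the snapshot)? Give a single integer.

Answer: 1

Derivation:
v1: WRITE d=37  (d history now [(1, 37)])
v2: WRITE a=73  (a history now [(2, 73)])
READ b @v1: history=[] -> no version <= 1 -> NONE
v3: WRITE a=11  (a history now [(2, 73), (3, 11)])
v4: WRITE b=35  (b history now [(4, 35)])
v5: WRITE b=4  (b history now [(4, 35), (5, 4)])
v6: WRITE d=41  (d history now [(1, 37), (6, 41)])
v7: WRITE c=22  (c history now [(7, 22)])
v8: WRITE b=32  (b history now [(4, 35), (5, 4), (8, 32)])
v9: WRITE b=19  (b history now [(4, 35), (5, 4), (8, 32), (9, 19)])
v10: WRITE a=73  (a history now [(2, 73), (3, 11), (10, 73)])
v11: WRITE c=31  (c history now [(7, 22), (11, 31)])
v12: WRITE d=14  (d history now [(1, 37), (6, 41), (12, 14)])
v13: WRITE b=51  (b history now [(4, 35), (5, 4), (8, 32), (9, 19), (13, 51)])
v14: WRITE d=15  (d history now [(1, 37), (6, 41), (12, 14), (14, 15)])
v15: WRITE c=22  (c history now [(7, 22), (11, 31), (15, 22)])
v16: WRITE d=42  (d history now [(1, 37), (6, 41), (12, 14), (14, 15), (16, 42)])
READ a @v9: history=[(2, 73), (3, 11), (10, 73)] -> pick v3 -> 11
v17: WRITE d=29  (d history now [(1, 37), (6, 41), (12, 14), (14, 15), (16, 42), (17, 29)])
v18: WRITE a=48  (a history now [(2, 73), (3, 11), (10, 73), (18, 48)])
v19: WRITE a=56  (a history now [(2, 73), (3, 11), (10, 73), (18, 48), (19, 56)])
READ a @v13: history=[(2, 73), (3, 11), (10, 73), (18, 48), (19, 56)] -> pick v10 -> 73
v20: WRITE c=0  (c history now [(7, 22), (11, 31), (15, 22), (20, 0)])
v21: WRITE c=68  (c history now [(7, 22), (11, 31), (15, 22), (20, 0), (21, 68)])
READ b @v9: history=[(4, 35), (5, 4), (8, 32), (9, 19), (13, 51)] -> pick v9 -> 19
Read results in order: ['NONE', '11', '73', '19']
NONE count = 1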